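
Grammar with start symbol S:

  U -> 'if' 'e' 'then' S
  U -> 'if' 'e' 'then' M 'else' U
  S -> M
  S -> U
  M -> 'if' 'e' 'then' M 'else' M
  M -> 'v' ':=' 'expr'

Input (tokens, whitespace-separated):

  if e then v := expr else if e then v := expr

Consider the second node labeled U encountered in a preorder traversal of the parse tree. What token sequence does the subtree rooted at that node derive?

[S [U if e then [M v := expr] else [U if e then [S [M v := expr]]]]]

if e then v := expr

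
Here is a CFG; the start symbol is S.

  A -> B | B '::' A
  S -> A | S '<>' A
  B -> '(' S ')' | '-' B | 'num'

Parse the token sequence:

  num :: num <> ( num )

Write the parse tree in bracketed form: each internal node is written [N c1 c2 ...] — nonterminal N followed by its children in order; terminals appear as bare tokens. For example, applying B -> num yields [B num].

S
S <> A
A <> A
B :: A <> A
num :: A <> A
num :: B <> A
num :: num <> A
num :: num <> B
num :: num <> ( S )
num :: num <> ( A )
num :: num <> ( B )
num :: num <> ( num )

[S [S [A [B num] :: [A [B num]]]] <> [A [B ( [S [A [B num]]] )]]]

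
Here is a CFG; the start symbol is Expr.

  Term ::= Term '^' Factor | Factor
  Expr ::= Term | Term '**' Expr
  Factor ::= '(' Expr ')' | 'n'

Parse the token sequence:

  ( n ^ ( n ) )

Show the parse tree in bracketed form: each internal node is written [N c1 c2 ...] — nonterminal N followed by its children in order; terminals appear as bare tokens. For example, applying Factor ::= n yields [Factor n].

[Expr [Term [Factor ( [Expr [Term [Term [Factor n]] ^ [Factor ( [Expr [Term [Factor n]]] )]]] )]]]

Expr
Term
Factor
( Expr )
( Term )
( Term ^ Factor )
( Factor ^ Factor )
( n ^ Factor )
( n ^ ( Expr ) )
( n ^ ( Term ) )
( n ^ ( Factor ) )
( n ^ ( n ) )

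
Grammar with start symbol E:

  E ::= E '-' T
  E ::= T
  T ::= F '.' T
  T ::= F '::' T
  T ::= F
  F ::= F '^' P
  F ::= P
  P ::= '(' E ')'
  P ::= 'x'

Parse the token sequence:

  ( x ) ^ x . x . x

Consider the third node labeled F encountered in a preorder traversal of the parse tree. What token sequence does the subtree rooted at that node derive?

x

[E [T [F [F [P ( [E [T [F [P x]]]] )]] ^ [P x]] . [T [F [P x]] . [T [F [P x]]]]]]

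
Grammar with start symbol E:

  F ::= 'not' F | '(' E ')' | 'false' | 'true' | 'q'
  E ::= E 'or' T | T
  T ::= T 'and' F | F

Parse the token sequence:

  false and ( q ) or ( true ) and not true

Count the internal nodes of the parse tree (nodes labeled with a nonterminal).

[E [E [T [T [F false]] and [F ( [E [T [F q]]] )]]] or [T [T [F ( [E [T [F true]]] )]] and [F not [F true]]]]

17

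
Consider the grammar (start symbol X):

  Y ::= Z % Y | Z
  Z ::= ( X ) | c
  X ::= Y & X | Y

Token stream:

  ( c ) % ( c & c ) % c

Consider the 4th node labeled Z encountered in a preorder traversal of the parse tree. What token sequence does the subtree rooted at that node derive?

c

[X [Y [Z ( [X [Y [Z c]]] )] % [Y [Z ( [X [Y [Z c]] & [X [Y [Z c]]]] )] % [Y [Z c]]]]]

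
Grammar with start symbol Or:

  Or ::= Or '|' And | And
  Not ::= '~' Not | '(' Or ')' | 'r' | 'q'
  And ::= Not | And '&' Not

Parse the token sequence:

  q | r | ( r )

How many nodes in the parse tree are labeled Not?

4

[Or [Or [Or [And [Not q]]] | [And [Not r]]] | [And [Not ( [Or [And [Not r]]] )]]]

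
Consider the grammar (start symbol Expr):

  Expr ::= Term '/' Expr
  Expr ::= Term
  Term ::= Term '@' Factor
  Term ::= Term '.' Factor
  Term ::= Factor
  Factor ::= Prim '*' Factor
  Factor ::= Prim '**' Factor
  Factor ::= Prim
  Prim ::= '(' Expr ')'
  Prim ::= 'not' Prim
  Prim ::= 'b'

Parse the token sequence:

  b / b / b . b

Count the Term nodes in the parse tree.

4

[Expr [Term [Factor [Prim b]]] / [Expr [Term [Factor [Prim b]]] / [Expr [Term [Term [Factor [Prim b]]] . [Factor [Prim b]]]]]]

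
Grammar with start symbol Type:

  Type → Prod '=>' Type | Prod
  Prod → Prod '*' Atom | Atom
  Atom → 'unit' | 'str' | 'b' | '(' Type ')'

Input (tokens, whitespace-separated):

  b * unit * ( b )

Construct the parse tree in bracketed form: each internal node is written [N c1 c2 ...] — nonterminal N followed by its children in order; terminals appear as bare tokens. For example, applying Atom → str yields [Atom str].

[Type [Prod [Prod [Prod [Atom b]] * [Atom unit]] * [Atom ( [Type [Prod [Atom b]]] )]]]

Type
Prod
Prod * Atom
Prod * Atom * Atom
Atom * Atom * Atom
b * Atom * Atom
b * unit * Atom
b * unit * ( Type )
b * unit * ( Prod )
b * unit * ( Atom )
b * unit * ( b )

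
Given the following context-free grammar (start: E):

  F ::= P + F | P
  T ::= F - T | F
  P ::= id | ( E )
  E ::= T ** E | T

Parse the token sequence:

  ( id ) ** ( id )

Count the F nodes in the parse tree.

[E [T [F [P ( [E [T [F [P id]]]] )]]] ** [E [T [F [P ( [E [T [F [P id]]]] )]]]]]

4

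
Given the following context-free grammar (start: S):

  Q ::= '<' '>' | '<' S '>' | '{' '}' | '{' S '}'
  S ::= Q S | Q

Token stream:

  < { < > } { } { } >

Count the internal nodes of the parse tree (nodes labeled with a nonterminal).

10

[S [Q < [S [Q { [S [Q < >]] }] [S [Q { }] [S [Q { }]]]] >]]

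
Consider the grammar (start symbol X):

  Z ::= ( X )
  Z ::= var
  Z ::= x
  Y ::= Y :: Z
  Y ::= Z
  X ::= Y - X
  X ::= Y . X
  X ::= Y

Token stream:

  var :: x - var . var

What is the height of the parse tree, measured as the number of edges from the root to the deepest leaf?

[X [Y [Y [Z var]] :: [Z x]] - [X [Y [Z var]] . [X [Y [Z var]]]]]

5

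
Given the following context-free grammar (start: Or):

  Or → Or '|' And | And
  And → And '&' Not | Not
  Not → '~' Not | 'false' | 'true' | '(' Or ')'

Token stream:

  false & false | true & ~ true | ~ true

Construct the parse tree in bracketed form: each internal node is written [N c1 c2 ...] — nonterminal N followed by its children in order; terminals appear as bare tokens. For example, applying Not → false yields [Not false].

[Or [Or [Or [And [And [Not false]] & [Not false]]] | [And [And [Not true]] & [Not ~ [Not true]]]] | [And [Not ~ [Not true]]]]

Or
Or | And
Or | And | And
And | And | And
And & Not | And | And
Not & Not | And | And
false & Not | And | And
false & false | And | And
false & false | And & Not | And
false & false | Not & Not | And
false & false | true & Not | And
false & false | true & ~ Not | And
false & false | true & ~ true | And
false & false | true & ~ true | Not
false & false | true & ~ true | ~ Not
false & false | true & ~ true | ~ true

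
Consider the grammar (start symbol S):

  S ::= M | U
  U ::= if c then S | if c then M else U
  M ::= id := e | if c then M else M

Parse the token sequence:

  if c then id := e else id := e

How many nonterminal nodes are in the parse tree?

[S [M if c then [M id := e] else [M id := e]]]

4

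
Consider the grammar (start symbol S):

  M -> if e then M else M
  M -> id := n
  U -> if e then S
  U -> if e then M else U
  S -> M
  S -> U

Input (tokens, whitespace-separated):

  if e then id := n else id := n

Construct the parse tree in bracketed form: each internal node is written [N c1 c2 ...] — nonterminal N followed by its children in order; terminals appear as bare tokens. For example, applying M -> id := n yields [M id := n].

[S [M if e then [M id := n] else [M id := n]]]

S
M
if e then M else M
if e then id := n else M
if e then id := n else id := n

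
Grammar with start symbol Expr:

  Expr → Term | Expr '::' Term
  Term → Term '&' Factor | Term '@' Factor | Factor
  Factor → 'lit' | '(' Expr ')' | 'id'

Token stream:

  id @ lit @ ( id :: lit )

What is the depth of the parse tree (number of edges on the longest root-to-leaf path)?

[Expr [Term [Term [Term [Factor id]] @ [Factor lit]] @ [Factor ( [Expr [Expr [Term [Factor id]]] :: [Term [Factor lit]]] )]]]

7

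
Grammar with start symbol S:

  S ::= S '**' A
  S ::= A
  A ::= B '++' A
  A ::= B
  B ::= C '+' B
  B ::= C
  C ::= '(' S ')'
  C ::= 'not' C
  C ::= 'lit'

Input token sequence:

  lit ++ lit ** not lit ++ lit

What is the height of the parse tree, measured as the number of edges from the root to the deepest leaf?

[S [S [A [B [C lit]] ++ [A [B [C lit]]]]] ** [A [B [C not [C lit]]] ++ [A [B [C lit]]]]]

6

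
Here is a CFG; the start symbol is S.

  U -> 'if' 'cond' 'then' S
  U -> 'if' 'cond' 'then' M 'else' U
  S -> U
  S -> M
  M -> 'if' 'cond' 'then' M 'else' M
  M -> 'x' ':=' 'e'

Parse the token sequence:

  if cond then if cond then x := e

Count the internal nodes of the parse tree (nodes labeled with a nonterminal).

6

[S [U if cond then [S [U if cond then [S [M x := e]]]]]]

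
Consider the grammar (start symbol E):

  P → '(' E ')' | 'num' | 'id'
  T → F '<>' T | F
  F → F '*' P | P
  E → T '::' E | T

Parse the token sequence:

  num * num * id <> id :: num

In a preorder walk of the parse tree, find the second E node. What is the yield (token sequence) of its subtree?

[E [T [F [F [F [P num]] * [P num]] * [P id]] <> [T [F [P id]]]] :: [E [T [F [P num]]]]]

num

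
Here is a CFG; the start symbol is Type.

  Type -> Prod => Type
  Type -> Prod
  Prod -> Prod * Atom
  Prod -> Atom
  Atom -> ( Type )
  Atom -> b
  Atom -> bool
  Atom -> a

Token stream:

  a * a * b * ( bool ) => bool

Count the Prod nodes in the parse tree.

6

[Type [Prod [Prod [Prod [Prod [Atom a]] * [Atom a]] * [Atom b]] * [Atom ( [Type [Prod [Atom bool]]] )]] => [Type [Prod [Atom bool]]]]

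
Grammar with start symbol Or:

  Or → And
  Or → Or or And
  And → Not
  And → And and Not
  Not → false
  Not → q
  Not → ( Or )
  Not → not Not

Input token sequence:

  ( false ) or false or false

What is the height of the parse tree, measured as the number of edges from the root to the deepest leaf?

[Or [Or [Or [And [Not ( [Or [And [Not false]]] )]]] or [And [Not false]]] or [And [Not false]]]

8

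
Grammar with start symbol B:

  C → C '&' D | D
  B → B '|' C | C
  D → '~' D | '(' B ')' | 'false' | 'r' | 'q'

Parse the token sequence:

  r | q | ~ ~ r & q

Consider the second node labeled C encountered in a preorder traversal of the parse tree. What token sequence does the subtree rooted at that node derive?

[B [B [B [C [D r]]] | [C [D q]]] | [C [C [D ~ [D ~ [D r]]]] & [D q]]]

q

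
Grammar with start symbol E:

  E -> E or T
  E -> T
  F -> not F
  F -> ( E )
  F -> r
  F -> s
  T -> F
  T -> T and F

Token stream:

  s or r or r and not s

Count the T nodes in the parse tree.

[E [E [E [T [F s]]] or [T [F r]]] or [T [T [F r]] and [F not [F s]]]]

4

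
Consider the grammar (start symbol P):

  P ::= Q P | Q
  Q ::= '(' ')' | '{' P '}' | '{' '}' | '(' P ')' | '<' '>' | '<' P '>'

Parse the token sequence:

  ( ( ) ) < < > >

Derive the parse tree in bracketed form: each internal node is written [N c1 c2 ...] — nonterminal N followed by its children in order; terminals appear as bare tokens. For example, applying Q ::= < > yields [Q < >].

P
Q P
( P ) P
( Q ) P
( ( ) ) P
( ( ) ) Q
( ( ) ) < P >
( ( ) ) < Q >
( ( ) ) < < > >

[P [Q ( [P [Q ( )]] )] [P [Q < [P [Q < >]] >]]]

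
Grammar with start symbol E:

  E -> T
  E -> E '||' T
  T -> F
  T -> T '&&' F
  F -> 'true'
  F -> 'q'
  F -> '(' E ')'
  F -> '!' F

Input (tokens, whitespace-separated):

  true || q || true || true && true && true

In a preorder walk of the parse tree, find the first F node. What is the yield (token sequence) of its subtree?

[E [E [E [E [T [F true]]] || [T [F q]]] || [T [F true]]] || [T [T [T [F true]] && [F true]] && [F true]]]

true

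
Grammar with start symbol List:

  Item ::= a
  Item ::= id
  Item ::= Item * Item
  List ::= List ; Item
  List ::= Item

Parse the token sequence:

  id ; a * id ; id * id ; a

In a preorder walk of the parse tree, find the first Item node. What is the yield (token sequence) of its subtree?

id

[List [List [List [List [Item id]] ; [Item [Item a] * [Item id]]] ; [Item [Item id] * [Item id]]] ; [Item a]]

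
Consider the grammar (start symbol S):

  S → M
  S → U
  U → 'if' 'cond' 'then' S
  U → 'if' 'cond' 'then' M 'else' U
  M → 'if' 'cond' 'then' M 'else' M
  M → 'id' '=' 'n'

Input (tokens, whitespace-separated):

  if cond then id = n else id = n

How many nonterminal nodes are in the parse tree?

4

[S [M if cond then [M id = n] else [M id = n]]]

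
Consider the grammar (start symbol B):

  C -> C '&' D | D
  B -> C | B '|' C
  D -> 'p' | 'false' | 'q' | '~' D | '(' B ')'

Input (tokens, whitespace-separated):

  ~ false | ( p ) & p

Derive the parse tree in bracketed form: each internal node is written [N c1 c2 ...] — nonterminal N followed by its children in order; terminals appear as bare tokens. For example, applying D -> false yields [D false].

B
B | C
C | C
D | C
~ D | C
~ false | C
~ false | C & D
~ false | D & D
~ false | ( B ) & D
~ false | ( C ) & D
~ false | ( D ) & D
~ false | ( p ) & D
~ false | ( p ) & p

[B [B [C [D ~ [D false]]]] | [C [C [D ( [B [C [D p]]] )]] & [D p]]]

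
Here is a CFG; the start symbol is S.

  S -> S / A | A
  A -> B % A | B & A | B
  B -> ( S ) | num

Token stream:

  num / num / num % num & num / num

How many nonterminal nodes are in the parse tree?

[S [S [S [S [A [B num]]] / [A [B num]]] / [A [B num] % [A [B num] & [A [B num]]]]] / [A [B num]]]

16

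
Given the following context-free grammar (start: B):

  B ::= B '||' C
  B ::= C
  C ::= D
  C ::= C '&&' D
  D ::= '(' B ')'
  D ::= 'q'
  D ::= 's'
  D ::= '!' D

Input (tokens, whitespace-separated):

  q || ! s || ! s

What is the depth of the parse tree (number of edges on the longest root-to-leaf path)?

[B [B [B [C [D q]]] || [C [D ! [D s]]]] || [C [D ! [D s]]]]

5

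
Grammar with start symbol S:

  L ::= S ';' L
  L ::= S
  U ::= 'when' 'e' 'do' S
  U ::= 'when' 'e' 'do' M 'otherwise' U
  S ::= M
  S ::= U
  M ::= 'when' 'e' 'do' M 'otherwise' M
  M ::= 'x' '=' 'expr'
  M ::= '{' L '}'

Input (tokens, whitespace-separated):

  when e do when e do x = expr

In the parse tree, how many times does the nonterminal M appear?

[S [U when e do [S [U when e do [S [M x = expr]]]]]]

1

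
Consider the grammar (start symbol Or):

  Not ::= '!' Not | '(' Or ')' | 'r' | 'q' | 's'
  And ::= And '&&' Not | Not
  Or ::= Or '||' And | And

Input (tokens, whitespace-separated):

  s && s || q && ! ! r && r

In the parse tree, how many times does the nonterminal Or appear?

[Or [Or [And [And [Not s]] && [Not s]]] || [And [And [And [Not q]] && [Not ! [Not ! [Not r]]]] && [Not r]]]

2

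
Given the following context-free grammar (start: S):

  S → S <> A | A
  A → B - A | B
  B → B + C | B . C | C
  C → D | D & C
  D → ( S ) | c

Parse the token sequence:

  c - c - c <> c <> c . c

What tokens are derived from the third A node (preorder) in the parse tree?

[S [S [S [A [B [C [D c]]] - [A [B [C [D c]]] - [A [B [C [D c]]]]]]] <> [A [B [C [D c]]]]] <> [A [B [B [C [D c]]] . [C [D c]]]]]

c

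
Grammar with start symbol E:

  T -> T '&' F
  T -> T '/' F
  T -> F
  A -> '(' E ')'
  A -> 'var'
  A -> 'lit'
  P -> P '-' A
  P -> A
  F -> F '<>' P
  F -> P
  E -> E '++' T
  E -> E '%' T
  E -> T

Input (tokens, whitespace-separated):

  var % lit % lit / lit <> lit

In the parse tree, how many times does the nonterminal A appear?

5

[E [E [E [T [F [P [A var]]]]] % [T [F [P [A lit]]]]] % [T [T [F [P [A lit]]]] / [F [F [P [A lit]]] <> [P [A lit]]]]]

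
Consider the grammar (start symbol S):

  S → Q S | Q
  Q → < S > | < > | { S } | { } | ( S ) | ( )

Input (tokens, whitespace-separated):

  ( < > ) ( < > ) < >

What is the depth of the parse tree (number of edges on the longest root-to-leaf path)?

5

[S [Q ( [S [Q < >]] )] [S [Q ( [S [Q < >]] )] [S [Q < >]]]]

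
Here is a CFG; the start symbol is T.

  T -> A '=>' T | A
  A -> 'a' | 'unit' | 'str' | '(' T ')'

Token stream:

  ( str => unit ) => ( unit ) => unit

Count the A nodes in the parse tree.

6

[T [A ( [T [A str] => [T [A unit]]] )] => [T [A ( [T [A unit]] )] => [T [A unit]]]]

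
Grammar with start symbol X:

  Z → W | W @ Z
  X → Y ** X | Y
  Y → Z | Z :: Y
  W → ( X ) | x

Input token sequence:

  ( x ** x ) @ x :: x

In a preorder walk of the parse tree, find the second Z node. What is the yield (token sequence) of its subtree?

x

[X [Y [Z [W ( [X [Y [Z [W x]]] ** [X [Y [Z [W x]]]]] )] @ [Z [W x]]] :: [Y [Z [W x]]]]]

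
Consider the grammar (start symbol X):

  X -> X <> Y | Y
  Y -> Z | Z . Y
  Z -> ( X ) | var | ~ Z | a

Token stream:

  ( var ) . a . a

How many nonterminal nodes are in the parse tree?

10

[X [Y [Z ( [X [Y [Z var]]] )] . [Y [Z a] . [Y [Z a]]]]]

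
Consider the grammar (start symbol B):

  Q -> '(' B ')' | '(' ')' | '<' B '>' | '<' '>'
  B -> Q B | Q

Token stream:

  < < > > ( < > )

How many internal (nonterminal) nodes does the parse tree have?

[B [Q < [B [Q < >]] >] [B [Q ( [B [Q < >]] )]]]

8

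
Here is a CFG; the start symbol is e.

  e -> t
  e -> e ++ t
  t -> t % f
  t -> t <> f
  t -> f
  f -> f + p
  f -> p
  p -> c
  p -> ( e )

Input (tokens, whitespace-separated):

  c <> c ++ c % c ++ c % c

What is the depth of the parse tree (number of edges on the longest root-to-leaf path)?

[e [e [e [t [t [f [p c]]] <> [f [p c]]]] ++ [t [t [f [p c]]] % [f [p c]]]] ++ [t [t [f [p c]]] % [f [p c]]]]

7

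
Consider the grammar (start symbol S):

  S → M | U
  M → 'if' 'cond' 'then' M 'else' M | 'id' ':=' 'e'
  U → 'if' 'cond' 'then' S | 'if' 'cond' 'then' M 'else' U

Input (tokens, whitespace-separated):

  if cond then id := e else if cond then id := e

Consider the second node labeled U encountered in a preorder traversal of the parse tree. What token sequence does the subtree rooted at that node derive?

if cond then id := e

[S [U if cond then [M id := e] else [U if cond then [S [M id := e]]]]]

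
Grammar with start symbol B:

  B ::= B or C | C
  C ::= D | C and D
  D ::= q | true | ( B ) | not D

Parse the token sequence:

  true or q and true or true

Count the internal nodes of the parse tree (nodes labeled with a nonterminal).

[B [B [B [C [D true]]] or [C [C [D q]] and [D true]]] or [C [D true]]]

11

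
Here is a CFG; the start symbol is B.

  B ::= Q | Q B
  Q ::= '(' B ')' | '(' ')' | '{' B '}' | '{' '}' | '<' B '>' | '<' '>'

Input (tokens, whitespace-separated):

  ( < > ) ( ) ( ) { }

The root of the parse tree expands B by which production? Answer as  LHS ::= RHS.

[B [Q ( [B [Q < >]] )] [B [Q ( )] [B [Q ( )] [B [Q { }]]]]]

B ::= Q B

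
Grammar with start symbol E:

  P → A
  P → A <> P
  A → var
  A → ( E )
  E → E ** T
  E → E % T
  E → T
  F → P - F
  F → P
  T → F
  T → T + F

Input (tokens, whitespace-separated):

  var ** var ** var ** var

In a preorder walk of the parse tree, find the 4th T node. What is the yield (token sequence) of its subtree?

var

[E [E [E [E [T [F [P [A var]]]]] ** [T [F [P [A var]]]]] ** [T [F [P [A var]]]]] ** [T [F [P [A var]]]]]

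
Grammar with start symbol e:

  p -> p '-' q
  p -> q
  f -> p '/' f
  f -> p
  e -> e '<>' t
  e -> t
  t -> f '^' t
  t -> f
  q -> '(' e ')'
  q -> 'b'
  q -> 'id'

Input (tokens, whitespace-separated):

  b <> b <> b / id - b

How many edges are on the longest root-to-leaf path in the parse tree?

7

[e [e [e [t [f [p [q b]]]]] <> [t [f [p [q b]]]]] <> [t [f [p [q b]] / [f [p [p [q id]] - [q b]]]]]]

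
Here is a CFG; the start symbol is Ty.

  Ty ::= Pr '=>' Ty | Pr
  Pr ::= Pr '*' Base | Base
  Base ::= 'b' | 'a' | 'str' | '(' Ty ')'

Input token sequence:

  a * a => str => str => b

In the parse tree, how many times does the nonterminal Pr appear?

[Ty [Pr [Pr [Base a]] * [Base a]] => [Ty [Pr [Base str]] => [Ty [Pr [Base str]] => [Ty [Pr [Base b]]]]]]

5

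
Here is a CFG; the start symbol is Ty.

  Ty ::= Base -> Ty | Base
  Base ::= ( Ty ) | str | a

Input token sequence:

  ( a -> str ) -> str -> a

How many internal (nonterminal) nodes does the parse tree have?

10

[Ty [Base ( [Ty [Base a] -> [Ty [Base str]]] )] -> [Ty [Base str] -> [Ty [Base a]]]]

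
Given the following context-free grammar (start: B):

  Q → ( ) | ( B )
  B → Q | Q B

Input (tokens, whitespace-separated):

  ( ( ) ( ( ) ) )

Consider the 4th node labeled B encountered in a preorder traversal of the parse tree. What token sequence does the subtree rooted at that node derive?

[B [Q ( [B [Q ( )] [B [Q ( [B [Q ( )]] )]]] )]]

( )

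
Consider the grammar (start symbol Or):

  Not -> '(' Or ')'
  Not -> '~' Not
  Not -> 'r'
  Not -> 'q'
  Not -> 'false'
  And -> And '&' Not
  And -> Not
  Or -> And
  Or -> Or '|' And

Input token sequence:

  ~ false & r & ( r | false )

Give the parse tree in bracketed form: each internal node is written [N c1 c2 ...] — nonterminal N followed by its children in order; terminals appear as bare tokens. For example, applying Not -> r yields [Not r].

[Or [And [And [And [Not ~ [Not false]]] & [Not r]] & [Not ( [Or [Or [And [Not r]]] | [And [Not false]]] )]]]

Or
And
And & Not
And & Not & Not
Not & Not & Not
~ Not & Not & Not
~ false & Not & Not
~ false & r & Not
~ false & r & ( Or )
~ false & r & ( Or | And )
~ false & r & ( And | And )
~ false & r & ( Not | And )
~ false & r & ( r | And )
~ false & r & ( r | Not )
~ false & r & ( r | false )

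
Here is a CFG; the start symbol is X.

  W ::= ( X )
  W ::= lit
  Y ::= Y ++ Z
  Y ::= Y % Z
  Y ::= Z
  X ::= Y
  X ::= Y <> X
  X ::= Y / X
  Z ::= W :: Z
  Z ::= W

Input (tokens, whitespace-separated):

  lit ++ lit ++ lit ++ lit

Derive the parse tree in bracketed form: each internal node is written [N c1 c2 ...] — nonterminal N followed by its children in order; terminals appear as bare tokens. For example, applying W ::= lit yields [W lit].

X
Y
Y ++ Z
Y ++ Z ++ Z
Y ++ Z ++ Z ++ Z
Z ++ Z ++ Z ++ Z
W ++ Z ++ Z ++ Z
lit ++ Z ++ Z ++ Z
lit ++ W ++ Z ++ Z
lit ++ lit ++ Z ++ Z
lit ++ lit ++ W ++ Z
lit ++ lit ++ lit ++ Z
lit ++ lit ++ lit ++ W
lit ++ lit ++ lit ++ lit

[X [Y [Y [Y [Y [Z [W lit]]] ++ [Z [W lit]]] ++ [Z [W lit]]] ++ [Z [W lit]]]]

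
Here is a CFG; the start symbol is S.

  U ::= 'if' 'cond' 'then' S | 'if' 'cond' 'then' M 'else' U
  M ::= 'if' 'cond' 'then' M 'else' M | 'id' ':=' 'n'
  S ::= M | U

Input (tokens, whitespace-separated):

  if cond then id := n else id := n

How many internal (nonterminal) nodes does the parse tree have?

4

[S [M if cond then [M id := n] else [M id := n]]]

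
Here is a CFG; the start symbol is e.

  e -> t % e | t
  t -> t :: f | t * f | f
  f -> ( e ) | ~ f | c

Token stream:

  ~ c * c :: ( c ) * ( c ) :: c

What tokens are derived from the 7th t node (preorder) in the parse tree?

c

[e [t [t [t [t [t [f ~ [f c]]] * [f c]] :: [f ( [e [t [f c]]] )]] * [f ( [e [t [f c]]] )]] :: [f c]]]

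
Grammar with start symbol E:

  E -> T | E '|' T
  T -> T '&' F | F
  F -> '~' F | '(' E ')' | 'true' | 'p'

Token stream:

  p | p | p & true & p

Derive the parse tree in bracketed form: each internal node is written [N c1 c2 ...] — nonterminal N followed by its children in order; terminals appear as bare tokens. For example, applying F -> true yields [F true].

[E [E [E [T [F p]]] | [T [F p]]] | [T [T [T [F p]] & [F true]] & [F p]]]

E
E | T
E | T | T
T | T | T
F | T | T
p | T | T
p | F | T
p | p | T
p | p | T & F
p | p | T & F & F
p | p | F & F & F
p | p | p & F & F
p | p | p & true & F
p | p | p & true & p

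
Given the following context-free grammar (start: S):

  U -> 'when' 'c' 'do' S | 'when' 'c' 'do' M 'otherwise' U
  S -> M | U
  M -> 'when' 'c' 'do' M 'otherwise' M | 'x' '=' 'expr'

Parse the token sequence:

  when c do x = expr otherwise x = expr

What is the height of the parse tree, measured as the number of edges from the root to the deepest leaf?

[S [M when c do [M x = expr] otherwise [M x = expr]]]

3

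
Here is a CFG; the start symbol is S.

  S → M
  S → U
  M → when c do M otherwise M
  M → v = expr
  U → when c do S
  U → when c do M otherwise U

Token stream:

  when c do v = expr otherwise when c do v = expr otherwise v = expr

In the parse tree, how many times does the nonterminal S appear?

1

[S [M when c do [M v = expr] otherwise [M when c do [M v = expr] otherwise [M v = expr]]]]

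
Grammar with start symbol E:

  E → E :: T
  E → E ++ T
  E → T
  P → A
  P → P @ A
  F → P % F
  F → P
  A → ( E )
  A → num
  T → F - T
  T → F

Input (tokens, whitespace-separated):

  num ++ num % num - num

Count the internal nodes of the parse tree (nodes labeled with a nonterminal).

17

[E [E [T [F [P [A num]]]]] ++ [T [F [P [A num]] % [F [P [A num]]]] - [T [F [P [A num]]]]]]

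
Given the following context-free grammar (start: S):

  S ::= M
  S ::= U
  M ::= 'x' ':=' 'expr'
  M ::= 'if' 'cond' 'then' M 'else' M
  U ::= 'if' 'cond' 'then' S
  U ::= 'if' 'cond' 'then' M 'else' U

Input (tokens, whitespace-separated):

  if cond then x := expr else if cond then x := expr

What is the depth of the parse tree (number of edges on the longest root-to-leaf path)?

5

[S [U if cond then [M x := expr] else [U if cond then [S [M x := expr]]]]]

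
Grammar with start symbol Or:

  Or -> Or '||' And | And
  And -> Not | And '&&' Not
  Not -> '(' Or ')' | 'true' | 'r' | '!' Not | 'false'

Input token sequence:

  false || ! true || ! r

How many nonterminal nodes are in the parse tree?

[Or [Or [Or [And [Not false]]] || [And [Not ! [Not true]]]] || [And [Not ! [Not r]]]]

11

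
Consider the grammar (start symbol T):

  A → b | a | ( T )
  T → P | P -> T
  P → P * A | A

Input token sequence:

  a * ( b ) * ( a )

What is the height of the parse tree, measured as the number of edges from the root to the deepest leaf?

[T [P [P [P [A a]] * [A ( [T [P [A b]]] )]] * [A ( [T [P [A a]]] )]]]

7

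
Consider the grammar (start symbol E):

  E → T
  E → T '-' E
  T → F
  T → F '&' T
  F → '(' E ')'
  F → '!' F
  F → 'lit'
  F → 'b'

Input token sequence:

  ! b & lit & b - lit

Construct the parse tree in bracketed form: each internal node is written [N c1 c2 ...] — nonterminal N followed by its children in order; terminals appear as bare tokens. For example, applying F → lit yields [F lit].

[E [T [F ! [F b]] & [T [F lit] & [T [F b]]]] - [E [T [F lit]]]]

E
T - E
F & T - E
! F & T - E
! b & T - E
! b & F & T - E
! b & lit & T - E
! b & lit & F - E
! b & lit & b - E
! b & lit & b - T
! b & lit & b - F
! b & lit & b - lit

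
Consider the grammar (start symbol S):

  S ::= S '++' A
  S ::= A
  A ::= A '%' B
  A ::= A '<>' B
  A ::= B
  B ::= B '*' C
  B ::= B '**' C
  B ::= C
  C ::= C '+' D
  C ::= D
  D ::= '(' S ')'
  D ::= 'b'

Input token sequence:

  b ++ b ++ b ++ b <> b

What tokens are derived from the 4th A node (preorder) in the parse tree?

[S [S [S [S [A [B [C [D b]]]]] ++ [A [B [C [D b]]]]] ++ [A [B [C [D b]]]]] ++ [A [A [B [C [D b]]]] <> [B [C [D b]]]]]

b <> b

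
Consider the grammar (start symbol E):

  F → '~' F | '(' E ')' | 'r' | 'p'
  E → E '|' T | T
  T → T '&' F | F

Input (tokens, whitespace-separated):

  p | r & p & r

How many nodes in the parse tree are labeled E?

2

[E [E [T [F p]]] | [T [T [T [F r]] & [F p]] & [F r]]]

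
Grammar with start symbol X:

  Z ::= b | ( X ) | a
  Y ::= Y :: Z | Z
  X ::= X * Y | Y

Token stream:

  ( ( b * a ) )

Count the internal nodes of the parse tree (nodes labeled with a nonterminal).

12

[X [Y [Z ( [X [Y [Z ( [X [X [Y [Z b]]] * [Y [Z a]]] )]]] )]]]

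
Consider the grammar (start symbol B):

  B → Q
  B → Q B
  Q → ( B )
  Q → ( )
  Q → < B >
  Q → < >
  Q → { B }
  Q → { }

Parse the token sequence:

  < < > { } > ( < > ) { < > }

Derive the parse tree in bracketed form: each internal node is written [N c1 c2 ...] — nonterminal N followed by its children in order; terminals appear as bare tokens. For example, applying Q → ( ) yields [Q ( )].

[B [Q < [B [Q < >] [B [Q { }]]] >] [B [Q ( [B [Q < >]] )] [B [Q { [B [Q < >]] }]]]]

B
Q B
< B > B
< Q B > B
< < > B > B
< < > Q > B
< < > { } > B
< < > { } > Q B
< < > { } > ( B ) B
< < > { } > ( Q ) B
< < > { } > ( < > ) B
< < > { } > ( < > ) Q
< < > { } > ( < > ) { B }
< < > { } > ( < > ) { Q }
< < > { } > ( < > ) { < > }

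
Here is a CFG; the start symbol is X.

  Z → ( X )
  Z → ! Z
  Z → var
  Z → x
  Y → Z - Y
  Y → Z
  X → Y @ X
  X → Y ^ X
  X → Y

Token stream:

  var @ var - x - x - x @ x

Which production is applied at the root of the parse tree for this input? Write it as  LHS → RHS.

X → Y @ X

[X [Y [Z var]] @ [X [Y [Z var] - [Y [Z x] - [Y [Z x] - [Y [Z x]]]]] @ [X [Y [Z x]]]]]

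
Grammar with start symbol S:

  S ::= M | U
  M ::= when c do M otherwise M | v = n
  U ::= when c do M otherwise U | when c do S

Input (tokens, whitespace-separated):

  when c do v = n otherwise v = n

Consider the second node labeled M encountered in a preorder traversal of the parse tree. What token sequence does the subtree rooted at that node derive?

v = n

[S [M when c do [M v = n] otherwise [M v = n]]]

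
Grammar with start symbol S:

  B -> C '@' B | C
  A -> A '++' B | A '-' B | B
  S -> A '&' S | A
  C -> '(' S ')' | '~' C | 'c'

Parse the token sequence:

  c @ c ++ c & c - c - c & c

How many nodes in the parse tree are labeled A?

6

[S [A [A [B [C c] @ [B [C c]]]] ++ [B [C c]]] & [S [A [A [A [B [C c]]] - [B [C c]]] - [B [C c]]] & [S [A [B [C c]]]]]]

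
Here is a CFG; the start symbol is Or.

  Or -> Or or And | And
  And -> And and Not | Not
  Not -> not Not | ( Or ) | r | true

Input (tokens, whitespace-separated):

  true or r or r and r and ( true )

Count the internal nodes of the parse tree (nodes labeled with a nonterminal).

16

[Or [Or [Or [And [Not true]]] or [And [Not r]]] or [And [And [And [Not r]] and [Not r]] and [Not ( [Or [And [Not true]]] )]]]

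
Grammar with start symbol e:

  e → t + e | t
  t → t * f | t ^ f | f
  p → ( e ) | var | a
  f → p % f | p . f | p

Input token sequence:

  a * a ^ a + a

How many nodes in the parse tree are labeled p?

[e [t [t [t [f [p a]]] * [f [p a]]] ^ [f [p a]]] + [e [t [f [p a]]]]]

4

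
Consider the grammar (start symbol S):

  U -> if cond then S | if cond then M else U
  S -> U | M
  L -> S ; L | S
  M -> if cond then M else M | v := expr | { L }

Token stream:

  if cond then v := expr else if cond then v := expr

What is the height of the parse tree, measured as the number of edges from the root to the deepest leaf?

[S [U if cond then [M v := expr] else [U if cond then [S [M v := expr]]]]]

5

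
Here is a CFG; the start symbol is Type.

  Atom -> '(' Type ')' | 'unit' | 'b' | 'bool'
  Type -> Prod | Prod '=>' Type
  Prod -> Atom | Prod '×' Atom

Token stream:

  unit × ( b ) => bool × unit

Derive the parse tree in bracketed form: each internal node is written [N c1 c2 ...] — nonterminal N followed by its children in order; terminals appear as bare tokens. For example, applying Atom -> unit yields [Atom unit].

[Type [Prod [Prod [Atom unit]] × [Atom ( [Type [Prod [Atom b]]] )]] => [Type [Prod [Prod [Atom bool]] × [Atom unit]]]]

Type
Prod => Type
Prod × Atom => Type
Atom × Atom => Type
unit × Atom => Type
unit × ( Type ) => Type
unit × ( Prod ) => Type
unit × ( Atom ) => Type
unit × ( b ) => Type
unit × ( b ) => Prod
unit × ( b ) => Prod × Atom
unit × ( b ) => Atom × Atom
unit × ( b ) => bool × Atom
unit × ( b ) => bool × unit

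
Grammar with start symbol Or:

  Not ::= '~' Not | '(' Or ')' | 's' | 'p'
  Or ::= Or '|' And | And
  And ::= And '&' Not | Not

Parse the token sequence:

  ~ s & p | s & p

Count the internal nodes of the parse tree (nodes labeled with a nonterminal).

11

[Or [Or [And [And [Not ~ [Not s]]] & [Not p]]] | [And [And [Not s]] & [Not p]]]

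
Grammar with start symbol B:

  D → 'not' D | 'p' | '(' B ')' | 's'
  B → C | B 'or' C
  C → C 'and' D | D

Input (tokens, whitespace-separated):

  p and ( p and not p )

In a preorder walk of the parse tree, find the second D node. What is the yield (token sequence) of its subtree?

[B [C [C [D p]] and [D ( [B [C [C [D p]] and [D not [D p]]]] )]]]

( p and not p )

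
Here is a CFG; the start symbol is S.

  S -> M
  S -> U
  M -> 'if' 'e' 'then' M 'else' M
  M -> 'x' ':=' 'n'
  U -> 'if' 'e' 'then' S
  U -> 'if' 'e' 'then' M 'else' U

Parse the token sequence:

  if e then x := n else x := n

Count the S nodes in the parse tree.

1

[S [M if e then [M x := n] else [M x := n]]]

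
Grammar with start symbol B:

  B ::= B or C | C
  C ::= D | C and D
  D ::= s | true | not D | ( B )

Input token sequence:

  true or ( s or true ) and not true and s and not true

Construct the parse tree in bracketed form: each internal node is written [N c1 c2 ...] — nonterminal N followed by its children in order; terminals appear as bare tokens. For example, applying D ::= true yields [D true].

B
B or C
C or C
D or C
true or C
true or C and D
true or C and D and D
true or C and D and D and D
true or D and D and D and D
true or ( B ) and D and D and D
true or ( B or C ) and D and D and D
true or ( C or C ) and D and D and D
true or ( D or C ) and D and D and D
true or ( s or C ) and D and D and D
true or ( s or D ) and D and D and D
true or ( s or true ) and D and D and D
true or ( s or true ) and not D and D and D
true or ( s or true ) and not true and D and D
true or ( s or true ) and not true and s and D
true or ( s or true ) and not true and s and not D
true or ( s or true ) and not true and s and not true

[B [B [C [D true]]] or [C [C [C [C [D ( [B [B [C [D s]]] or [C [D true]]] )]] and [D not [D true]]] and [D s]] and [D not [D true]]]]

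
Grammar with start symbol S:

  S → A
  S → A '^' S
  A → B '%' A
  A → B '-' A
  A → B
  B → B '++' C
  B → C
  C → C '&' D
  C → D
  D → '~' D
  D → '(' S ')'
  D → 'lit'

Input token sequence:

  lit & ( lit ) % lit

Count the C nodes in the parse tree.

[S [A [B [C [C [D lit]] & [D ( [S [A [B [C [D lit]]]]] )]]] % [A [B [C [D lit]]]]]]

4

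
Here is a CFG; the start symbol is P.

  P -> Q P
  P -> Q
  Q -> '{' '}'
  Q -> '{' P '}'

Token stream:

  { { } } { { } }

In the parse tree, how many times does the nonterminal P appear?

4

[P [Q { [P [Q { }]] }] [P [Q { [P [Q { }]] }]]]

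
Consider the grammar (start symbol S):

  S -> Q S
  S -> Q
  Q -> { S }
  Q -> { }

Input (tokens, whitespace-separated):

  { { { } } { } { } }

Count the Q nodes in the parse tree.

5

[S [Q { [S [Q { [S [Q { }]] }] [S [Q { }] [S [Q { }]]]] }]]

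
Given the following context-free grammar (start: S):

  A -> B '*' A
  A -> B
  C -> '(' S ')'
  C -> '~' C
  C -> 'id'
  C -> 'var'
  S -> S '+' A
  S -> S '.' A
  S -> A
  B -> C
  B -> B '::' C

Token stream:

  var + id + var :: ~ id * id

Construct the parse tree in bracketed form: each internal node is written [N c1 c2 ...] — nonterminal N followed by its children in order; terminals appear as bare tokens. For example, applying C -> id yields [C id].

[S [S [S [A [B [C var]]]] + [A [B [C id]]]] + [A [B [B [C var]] :: [C ~ [C id]]] * [A [B [C id]]]]]

S
S + A
S + A + A
A + A + A
B + A + A
C + A + A
var + A + A
var + B + A
var + C + A
var + id + A
var + id + B * A
var + id + B :: C * A
var + id + C :: C * A
var + id + var :: C * A
var + id + var :: ~ C * A
var + id + var :: ~ id * A
var + id + var :: ~ id * B
var + id + var :: ~ id * C
var + id + var :: ~ id * id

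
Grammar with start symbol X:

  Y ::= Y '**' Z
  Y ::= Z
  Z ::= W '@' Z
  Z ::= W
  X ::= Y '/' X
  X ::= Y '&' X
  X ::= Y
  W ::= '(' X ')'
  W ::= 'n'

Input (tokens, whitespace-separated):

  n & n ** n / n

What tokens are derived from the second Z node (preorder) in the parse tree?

n

[X [Y [Z [W n]]] & [X [Y [Y [Z [W n]]] ** [Z [W n]]] / [X [Y [Z [W n]]]]]]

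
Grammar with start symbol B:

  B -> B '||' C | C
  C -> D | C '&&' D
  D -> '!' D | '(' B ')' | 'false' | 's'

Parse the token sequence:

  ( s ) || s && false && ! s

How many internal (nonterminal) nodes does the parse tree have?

[B [B [C [D ( [B [C [D s]]] )]]] || [C [C [C [D s]] && [D false]] && [D ! [D s]]]]

14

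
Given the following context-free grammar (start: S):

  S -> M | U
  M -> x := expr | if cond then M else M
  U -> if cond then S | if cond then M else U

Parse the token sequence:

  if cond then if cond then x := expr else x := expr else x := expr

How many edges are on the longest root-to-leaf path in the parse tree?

4

[S [M if cond then [M if cond then [M x := expr] else [M x := expr]] else [M x := expr]]]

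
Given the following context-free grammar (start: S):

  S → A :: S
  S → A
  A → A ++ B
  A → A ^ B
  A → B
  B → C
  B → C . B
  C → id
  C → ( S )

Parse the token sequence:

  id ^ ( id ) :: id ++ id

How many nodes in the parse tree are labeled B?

[S [A [A [B [C id]]] ^ [B [C ( [S [A [B [C id]]]] )]]] :: [S [A [A [B [C id]]] ++ [B [C id]]]]]

5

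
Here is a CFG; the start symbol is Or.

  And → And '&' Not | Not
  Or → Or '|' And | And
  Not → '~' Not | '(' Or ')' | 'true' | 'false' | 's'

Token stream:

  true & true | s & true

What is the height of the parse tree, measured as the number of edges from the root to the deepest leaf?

[Or [Or [And [And [Not true]] & [Not true]]] | [And [And [Not s]] & [Not true]]]

5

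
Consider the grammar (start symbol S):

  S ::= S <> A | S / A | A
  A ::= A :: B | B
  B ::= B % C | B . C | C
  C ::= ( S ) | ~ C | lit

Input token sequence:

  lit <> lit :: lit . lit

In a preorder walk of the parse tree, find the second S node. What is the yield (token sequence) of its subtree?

lit

[S [S [A [B [C lit]]]] <> [A [A [B [C lit]]] :: [B [B [C lit]] . [C lit]]]]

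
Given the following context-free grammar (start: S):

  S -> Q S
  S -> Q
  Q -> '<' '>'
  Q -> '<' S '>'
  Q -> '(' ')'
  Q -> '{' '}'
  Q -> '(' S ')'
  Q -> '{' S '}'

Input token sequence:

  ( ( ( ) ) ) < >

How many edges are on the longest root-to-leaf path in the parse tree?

6

[S [Q ( [S [Q ( [S [Q ( )]] )]] )] [S [Q < >]]]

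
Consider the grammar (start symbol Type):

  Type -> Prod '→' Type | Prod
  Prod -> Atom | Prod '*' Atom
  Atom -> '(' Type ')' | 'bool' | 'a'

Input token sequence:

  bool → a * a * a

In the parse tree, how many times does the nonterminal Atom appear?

[Type [Prod [Atom bool]] → [Type [Prod [Prod [Prod [Atom a]] * [Atom a]] * [Atom a]]]]

4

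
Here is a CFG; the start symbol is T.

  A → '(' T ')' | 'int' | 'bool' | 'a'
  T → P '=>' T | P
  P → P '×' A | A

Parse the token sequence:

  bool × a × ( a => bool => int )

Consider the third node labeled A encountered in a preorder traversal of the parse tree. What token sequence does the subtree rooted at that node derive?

( a => bool => int )

[T [P [P [P [A bool]] × [A a]] × [A ( [T [P [A a]] => [T [P [A bool]] => [T [P [A int]]]]] )]]]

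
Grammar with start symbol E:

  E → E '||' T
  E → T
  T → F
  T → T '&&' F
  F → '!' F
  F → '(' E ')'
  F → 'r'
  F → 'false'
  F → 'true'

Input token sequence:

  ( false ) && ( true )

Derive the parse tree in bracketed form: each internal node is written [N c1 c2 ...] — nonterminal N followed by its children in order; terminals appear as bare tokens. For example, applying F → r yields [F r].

[E [T [T [F ( [E [T [F false]]] )]] && [F ( [E [T [F true]]] )]]]

E
T
T && F
F && F
( E ) && F
( T ) && F
( F ) && F
( false ) && F
( false ) && ( E )
( false ) && ( T )
( false ) && ( F )
( false ) && ( true )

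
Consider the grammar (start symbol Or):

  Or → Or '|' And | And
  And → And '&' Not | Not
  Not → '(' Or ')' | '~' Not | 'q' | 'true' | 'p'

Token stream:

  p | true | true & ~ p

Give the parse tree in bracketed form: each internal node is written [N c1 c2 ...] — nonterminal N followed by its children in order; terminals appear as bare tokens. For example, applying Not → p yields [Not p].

Or
Or | And
Or | And | And
And | And | And
Not | And | And
p | And | And
p | Not | And
p | true | And
p | true | And & Not
p | true | Not & Not
p | true | true & Not
p | true | true & ~ Not
p | true | true & ~ p

[Or [Or [Or [And [Not p]]] | [And [Not true]]] | [And [And [Not true]] & [Not ~ [Not p]]]]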